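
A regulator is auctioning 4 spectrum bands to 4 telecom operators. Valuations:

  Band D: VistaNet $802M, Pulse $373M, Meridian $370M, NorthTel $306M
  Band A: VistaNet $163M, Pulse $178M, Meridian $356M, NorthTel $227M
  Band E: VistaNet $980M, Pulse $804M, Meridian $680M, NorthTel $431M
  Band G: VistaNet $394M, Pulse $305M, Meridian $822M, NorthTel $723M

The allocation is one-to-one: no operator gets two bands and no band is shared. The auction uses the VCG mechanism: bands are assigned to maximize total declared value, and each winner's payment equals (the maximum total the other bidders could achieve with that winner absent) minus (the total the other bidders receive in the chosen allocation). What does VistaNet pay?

VistaNet pays $49M.

Efficient allocation: VistaNet→Band D ($802M), Pulse→Band E ($804M), Meridian→Band A ($356M), NorthTel→Band G ($723M); total welfare W = $2685M.
VistaNet receives Band D at value $802M, so the others get W − 802 = $1883M.
Without VistaNet: best allocation of the remaining 3 bidders over all 4 bands is Pulse→Band E ($804M), Meridian→Band G ($822M), NorthTel→Band D ($306M), total $1932M.
VCG payment = (others' best without VistaNet) − (others' welfare with VistaNet) = 1932 − 1883 = $49M.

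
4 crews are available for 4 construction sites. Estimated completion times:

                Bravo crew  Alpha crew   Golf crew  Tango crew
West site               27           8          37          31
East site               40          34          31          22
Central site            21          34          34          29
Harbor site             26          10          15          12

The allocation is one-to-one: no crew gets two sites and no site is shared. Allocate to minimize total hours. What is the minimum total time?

This is a one-to-one assignment (minimum-cost bipartite matching).
Optimal: Bravo crew→Central site (21 hours), Alpha crew→West site (8 hours), Golf crew→Harbor site (15 hours), Tango crew→East site (22 hours) — total 21+8+15+22 = 66 hours.
Min-entry greedy (repeatedly take the single cheapest remaining cell) gives 72 hours, worse by 6.
Every other assignment is strictly worse.

Min total: 66 hours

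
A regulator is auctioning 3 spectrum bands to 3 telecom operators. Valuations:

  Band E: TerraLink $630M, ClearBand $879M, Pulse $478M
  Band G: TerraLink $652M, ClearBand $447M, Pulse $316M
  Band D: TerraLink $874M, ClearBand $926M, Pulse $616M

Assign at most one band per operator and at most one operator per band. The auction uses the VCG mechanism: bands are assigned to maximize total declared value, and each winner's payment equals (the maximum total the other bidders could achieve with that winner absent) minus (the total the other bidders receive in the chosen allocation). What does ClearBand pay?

Efficient allocation: TerraLink→Band G ($652M), ClearBand→Band E ($879M), Pulse→Band D ($616M); total welfare W = $2147M.
ClearBand receives Band E at value $879M, so the others get W − 879 = $1268M.
Without ClearBand: best allocation of the remaining 2 bidders over all 3 bands is TerraLink→Band D ($874M), Pulse→Band E ($478M), total $1352M.
VCG payment = (others' best without ClearBand) − (others' welfare with ClearBand) = 1352 − 1268 = $84M.

ClearBand pays $84M.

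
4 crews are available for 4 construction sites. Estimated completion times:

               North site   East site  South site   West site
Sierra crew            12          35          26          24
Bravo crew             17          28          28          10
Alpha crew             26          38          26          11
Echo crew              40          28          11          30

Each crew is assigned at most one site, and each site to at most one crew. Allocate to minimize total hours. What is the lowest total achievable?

Minimum total: 62 hours

Optimal: Sierra crew→North site (12 hours), Bravo crew→East site (28 hours), Alpha crew→West site (11 hours), Echo crew→South site (11 hours) — total 12+28+11+11 = 62 hours.
Next-best assignment: Sierra crew→North site, Bravo crew→West site, Alpha crew→East site, Echo crew→South site = 71 hours.
Every other assignment is strictly worse.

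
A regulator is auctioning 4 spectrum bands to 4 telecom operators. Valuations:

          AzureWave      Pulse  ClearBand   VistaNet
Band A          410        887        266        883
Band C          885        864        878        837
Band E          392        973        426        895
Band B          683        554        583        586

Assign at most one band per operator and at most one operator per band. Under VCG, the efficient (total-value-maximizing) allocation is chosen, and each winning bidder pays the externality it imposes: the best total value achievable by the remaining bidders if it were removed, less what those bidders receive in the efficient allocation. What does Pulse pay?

Efficient allocation: AzureWave→Band B ($683M), Pulse→Band E ($973M), ClearBand→Band C ($878M), VistaNet→Band A ($883M); total welfare W = $3417M.
Pulse receives Band E at value $973M, so the others get W − 973 = $2444M.
Without Pulse: best allocation of the remaining 3 bidders over all 4 bands is AzureWave→Band B ($683M), ClearBand→Band C ($878M), VistaNet→Band E ($895M), total $2456M.
VCG payment = (others' best without Pulse) − (others' welfare with Pulse) = 2456 − 2444 = $12M.

Pulse pays $12M.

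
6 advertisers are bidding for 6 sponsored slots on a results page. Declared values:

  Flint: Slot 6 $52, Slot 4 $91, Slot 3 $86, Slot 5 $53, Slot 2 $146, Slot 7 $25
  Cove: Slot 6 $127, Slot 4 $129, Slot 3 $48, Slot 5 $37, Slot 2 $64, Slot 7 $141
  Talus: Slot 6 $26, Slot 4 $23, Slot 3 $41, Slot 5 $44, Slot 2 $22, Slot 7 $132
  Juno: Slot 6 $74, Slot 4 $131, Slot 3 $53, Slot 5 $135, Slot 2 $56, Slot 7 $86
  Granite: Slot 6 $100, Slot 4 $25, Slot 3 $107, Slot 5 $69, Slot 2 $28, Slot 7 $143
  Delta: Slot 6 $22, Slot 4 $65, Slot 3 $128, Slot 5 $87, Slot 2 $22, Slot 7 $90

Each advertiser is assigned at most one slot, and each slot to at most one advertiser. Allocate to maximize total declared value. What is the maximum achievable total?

Maximum total: $770

Optimal: Flint→Slot 2 ($146), Cove→Slot 4 ($129), Talus→Slot 7 ($132), Juno→Slot 5 ($135), Granite→Slot 6 ($100), Delta→Slot 3 ($128) — total 146+129+132+135+100+128 = $770.
Row-greedy (each advertiser in turn takes its best remaining slot) gives $591, worse by 179.
No other one-to-one assignment exceeds $770.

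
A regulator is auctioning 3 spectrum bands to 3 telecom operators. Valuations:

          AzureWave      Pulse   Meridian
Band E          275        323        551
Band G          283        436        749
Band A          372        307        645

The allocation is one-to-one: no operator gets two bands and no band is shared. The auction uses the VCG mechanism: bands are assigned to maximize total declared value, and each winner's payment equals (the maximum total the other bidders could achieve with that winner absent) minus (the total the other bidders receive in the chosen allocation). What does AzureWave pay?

Efficient allocation: AzureWave→Band A ($372M), Pulse→Band E ($323M), Meridian→Band G ($749M); total welfare W = $1444M.
AzureWave receives Band A at value $372M, so the others get W − 372 = $1072M.
Without AzureWave: best allocation of the remaining 2 bidders over all 3 bands is Pulse→Band G ($436M), Meridian→Band A ($645M), total $1081M.
VCG payment = (others' best without AzureWave) − (others' welfare with AzureWave) = 1081 − 1072 = $9M.

AzureWave pays $9M.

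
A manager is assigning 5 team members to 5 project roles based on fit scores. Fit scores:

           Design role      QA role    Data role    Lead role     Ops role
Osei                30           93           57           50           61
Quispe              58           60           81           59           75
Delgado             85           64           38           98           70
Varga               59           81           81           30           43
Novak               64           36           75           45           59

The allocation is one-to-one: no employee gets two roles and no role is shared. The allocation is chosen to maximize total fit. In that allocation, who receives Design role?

Optimal: Osei→QA role (93 pts), Quispe→Ops role (75 pts), Delgado→Lead role (98 pts), Varga→Data role (81 pts), Novak→Design role (64 pts) — total 93+75+98+81+64 = 411 pts.
Row-greedy (each employee in turn takes its best remaining role) gives 390 pts, worse by 21.
No other one-to-one assignment exceeds 411 pts.
Novak's own top role is Data role (75 pts), but forcing Novak→Data role and reassigning the rest optimally gives only 400 pts — worse by 11.

Novak receives Design role.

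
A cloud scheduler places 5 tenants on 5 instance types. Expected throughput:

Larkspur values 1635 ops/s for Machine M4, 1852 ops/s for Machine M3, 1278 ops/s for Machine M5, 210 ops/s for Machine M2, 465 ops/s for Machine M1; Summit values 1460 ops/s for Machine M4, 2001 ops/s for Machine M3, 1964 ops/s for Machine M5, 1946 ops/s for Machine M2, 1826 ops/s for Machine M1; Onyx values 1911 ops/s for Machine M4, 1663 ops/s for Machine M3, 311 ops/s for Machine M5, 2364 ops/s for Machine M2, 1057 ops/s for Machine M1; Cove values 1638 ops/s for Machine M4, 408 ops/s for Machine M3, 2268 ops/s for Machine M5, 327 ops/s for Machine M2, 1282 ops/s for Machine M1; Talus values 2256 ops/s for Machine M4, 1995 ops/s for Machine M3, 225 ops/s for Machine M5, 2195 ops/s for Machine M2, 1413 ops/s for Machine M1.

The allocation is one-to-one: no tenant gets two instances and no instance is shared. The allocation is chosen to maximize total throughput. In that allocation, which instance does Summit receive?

Summit receives Machine M1.

Optimal: Larkspur→Machine M3 (1852 ops/s), Summit→Machine M1 (1826 ops/s), Onyx→Machine M2 (2364 ops/s), Cove→Machine M5 (2268 ops/s), Talus→Machine M4 (2256 ops/s) — total 1852+1826+2364+2268+2256 = 10566 ops/s.
Next-best assignment: Larkspur→Machine M4, Summit→Machine M1, Onyx→Machine M2, Cove→Machine M5, Talus→Machine M3 = 10088 ops/s.
Summit's own top instance is Machine M3 (2001 ops/s), but forcing Summit→Machine M3 and reassigning the rest optimally gives only 9681 ops/s — worse by 885.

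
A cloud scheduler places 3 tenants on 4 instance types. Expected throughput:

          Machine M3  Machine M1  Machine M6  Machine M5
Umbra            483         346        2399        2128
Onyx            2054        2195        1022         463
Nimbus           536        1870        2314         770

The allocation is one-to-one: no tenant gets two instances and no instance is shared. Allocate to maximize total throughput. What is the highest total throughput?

Max total: 6637 ops/s

Treat this as an assignment problem: match each tenant to one instance.
Optimal: Umbra→Machine M5 (2128 ops/s), Onyx→Machine M1 (2195 ops/s), Nimbus→Machine M6 (2314 ops/s) — total 2128+2195+2314 = 6637 ops/s.
Column-greedy (each instance in turn goes to its best remaining tenant) gives 6323 ops/s, worse by 314.
Next-best assignment: Umbra→Machine M5, Onyx→Machine M3, Nimbus→Machine M6 = 6496 ops/s.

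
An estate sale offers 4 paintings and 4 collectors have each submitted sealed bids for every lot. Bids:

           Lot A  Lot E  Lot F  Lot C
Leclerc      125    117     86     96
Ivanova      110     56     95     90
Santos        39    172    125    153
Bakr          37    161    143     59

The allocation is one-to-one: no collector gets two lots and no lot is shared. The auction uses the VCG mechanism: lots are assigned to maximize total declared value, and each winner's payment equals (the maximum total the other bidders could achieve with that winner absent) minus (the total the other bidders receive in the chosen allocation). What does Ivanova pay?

Ivanova pays $1.

Efficient allocation: Leclerc→Lot A ($125), Ivanova→Lot F ($95), Santos→Lot C ($153), Bakr→Lot E ($161); total welfare W = $534.
Ivanova receives Lot F at value $95, so the others get W − 95 = $439.
Without Ivanova: best allocation of the remaining 3 bidders over all 4 lots is Leclerc→Lot A ($125), Santos→Lot E ($172), Bakr→Lot F ($143), total $440.
VCG payment = (others' best without Ivanova) − (others' welfare with Ivanova) = 440 − 439 = $1.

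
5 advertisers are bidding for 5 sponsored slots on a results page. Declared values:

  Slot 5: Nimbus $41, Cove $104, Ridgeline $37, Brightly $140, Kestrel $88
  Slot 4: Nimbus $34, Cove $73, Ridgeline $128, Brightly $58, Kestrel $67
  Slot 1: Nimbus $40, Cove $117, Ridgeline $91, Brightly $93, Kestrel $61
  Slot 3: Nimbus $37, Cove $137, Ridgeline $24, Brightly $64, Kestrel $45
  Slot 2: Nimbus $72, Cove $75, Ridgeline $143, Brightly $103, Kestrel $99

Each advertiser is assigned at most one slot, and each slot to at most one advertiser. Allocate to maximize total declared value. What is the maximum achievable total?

Max total: $544

Optimal: Nimbus→Slot 1 ($40), Cove→Slot 3 ($137), Ridgeline→Slot 4 ($128), Brightly→Slot 5 ($140), Kestrel→Slot 2 ($99) — total 40+137+128+140+99 = $544.
Column-greedy (each slot in turn goes to its best remaining advertiser) gives $502, worse by 42.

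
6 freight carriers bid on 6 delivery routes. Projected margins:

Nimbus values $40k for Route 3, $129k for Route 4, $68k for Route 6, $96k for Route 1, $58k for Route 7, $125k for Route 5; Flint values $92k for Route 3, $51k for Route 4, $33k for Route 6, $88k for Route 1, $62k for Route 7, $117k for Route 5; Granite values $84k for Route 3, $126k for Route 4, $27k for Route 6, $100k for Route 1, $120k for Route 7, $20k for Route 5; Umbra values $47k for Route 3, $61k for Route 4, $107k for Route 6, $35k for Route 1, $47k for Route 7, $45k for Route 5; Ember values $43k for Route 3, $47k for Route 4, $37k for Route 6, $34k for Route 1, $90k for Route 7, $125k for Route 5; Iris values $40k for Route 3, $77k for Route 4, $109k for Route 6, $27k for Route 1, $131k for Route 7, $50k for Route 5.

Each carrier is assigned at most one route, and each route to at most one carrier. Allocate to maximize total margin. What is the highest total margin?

Treat this as an assignment problem: match each carrier to one route.
Optimal: Nimbus→Route 4 ($129k), Flint→Route 3 ($92k), Granite→Route 1 ($100k), Umbra→Route 6 ($107k), Ember→Route 5 ($125k), Iris→Route 7 ($131k) — total 129+92+100+107+125+131 = $684k.
Column-greedy (each route in turn goes to its best remaining carrier) gives $565k, worse by 119.
Swapping Umbra↔Iris (Umbra→Route 7 $47k, Iris→Route 6 $109k) loses 82.
No other one-to-one assignment exceeds $684k.

Maximum total: $684k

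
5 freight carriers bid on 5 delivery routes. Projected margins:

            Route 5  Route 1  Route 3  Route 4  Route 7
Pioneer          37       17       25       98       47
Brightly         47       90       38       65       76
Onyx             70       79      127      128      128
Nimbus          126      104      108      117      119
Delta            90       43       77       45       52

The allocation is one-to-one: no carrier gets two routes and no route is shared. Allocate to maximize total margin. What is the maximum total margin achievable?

Treat this as an assignment problem: match each carrier to one route.
Optimal: Pioneer→Route 4 ($98k), Brightly→Route 1 ($90k), Onyx→Route 3 ($127k), Nimbus→Route 7 ($119k), Delta→Route 5 ($90k) — total 98+90+127+119+90 = $524k.
Column-greedy (each route in turn goes to its best remaining carrier) gives $493k, worse by 31.
Next-best assignment: Pioneer→Route 4, Brightly→Route 1, Onyx→Route 7, Nimbus→Route 5, Delta→Route 3 = $519k.
Swapping Delta↔Brightly (Delta→Route 1 $43k, Brightly→Route 5 $47k) loses 90.
No other one-to-one assignment exceeds $524k.

Max total: $524k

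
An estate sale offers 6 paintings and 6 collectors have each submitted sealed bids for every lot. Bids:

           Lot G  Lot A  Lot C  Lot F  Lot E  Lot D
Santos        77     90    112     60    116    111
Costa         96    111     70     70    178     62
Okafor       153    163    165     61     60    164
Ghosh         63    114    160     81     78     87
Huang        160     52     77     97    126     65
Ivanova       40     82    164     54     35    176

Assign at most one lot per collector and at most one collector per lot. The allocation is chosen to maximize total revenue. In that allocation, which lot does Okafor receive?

This is the linear assignment problem.
Optimal: Santos→Lot F ($60), Costa→Lot E ($178), Okafor→Lot A ($163), Ghosh→Lot C ($160), Huang→Lot G ($160), Ivanova→Lot D ($176) — total 60+178+163+160+160+176 = $897.
Column-greedy (each lot in turn goes to its best remaining collector) gives $857, worse by 40.
Next-best assignment: Santos→Lot C, Costa→Lot E, Okafor→Lot A, Ghosh→Lot F, Huang→Lot G, Ivanova→Lot D = $870.
No other one-to-one assignment exceeds $897.
Okafor's own top lot is Lot C ($165), but forcing Okafor→Lot C and reassigning the rest optimally gives only $853 — worse by 44.

Okafor receives Lot A.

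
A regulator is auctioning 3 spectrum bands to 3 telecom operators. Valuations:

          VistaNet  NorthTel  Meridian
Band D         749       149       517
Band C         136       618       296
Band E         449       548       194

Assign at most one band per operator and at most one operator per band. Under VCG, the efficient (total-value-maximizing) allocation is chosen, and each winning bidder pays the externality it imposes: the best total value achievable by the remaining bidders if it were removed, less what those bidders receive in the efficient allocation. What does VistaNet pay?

Efficient allocation: VistaNet→Band D ($749M), NorthTel→Band E ($548M), Meridian→Band C ($296M); total welfare W = $1593M.
VistaNet receives Band D at value $749M, so the others get W − 749 = $844M.
Without VistaNet: best allocation of the remaining 2 bidders over all 3 bands is NorthTel→Band C ($618M), Meridian→Band D ($517M), total $1135M.
VCG payment = (others' best without VistaNet) − (others' welfare with VistaNet) = 1135 − 844 = $291M.

VistaNet pays $291M.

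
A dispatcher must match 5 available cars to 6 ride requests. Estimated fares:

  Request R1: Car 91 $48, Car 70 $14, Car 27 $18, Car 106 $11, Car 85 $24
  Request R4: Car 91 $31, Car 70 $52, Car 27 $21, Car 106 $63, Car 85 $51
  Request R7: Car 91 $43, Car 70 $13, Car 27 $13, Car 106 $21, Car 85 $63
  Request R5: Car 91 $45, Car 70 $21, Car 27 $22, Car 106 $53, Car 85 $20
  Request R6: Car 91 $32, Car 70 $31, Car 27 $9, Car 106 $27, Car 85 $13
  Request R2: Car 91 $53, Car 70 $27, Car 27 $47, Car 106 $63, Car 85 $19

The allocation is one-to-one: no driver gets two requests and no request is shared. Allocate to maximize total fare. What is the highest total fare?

Maximum total: $263

Optimal: Car 91→Request R1 ($48), Car 70→Request R4 ($52), Car 27→Request R2 ($47), Car 106→Request R5 ($53), Car 85→Request R7 ($63) — total 48+52+47+53+63 = $263.
Max-entry greedy (repeatedly take the single best remaining cell) gives $232, worse by 31.
Next-best assignment: Car 91→Request R1, Car 70→Request R6, Car 27→Request R2, Car 106→Request R4, Car 85→Request R7 = $252.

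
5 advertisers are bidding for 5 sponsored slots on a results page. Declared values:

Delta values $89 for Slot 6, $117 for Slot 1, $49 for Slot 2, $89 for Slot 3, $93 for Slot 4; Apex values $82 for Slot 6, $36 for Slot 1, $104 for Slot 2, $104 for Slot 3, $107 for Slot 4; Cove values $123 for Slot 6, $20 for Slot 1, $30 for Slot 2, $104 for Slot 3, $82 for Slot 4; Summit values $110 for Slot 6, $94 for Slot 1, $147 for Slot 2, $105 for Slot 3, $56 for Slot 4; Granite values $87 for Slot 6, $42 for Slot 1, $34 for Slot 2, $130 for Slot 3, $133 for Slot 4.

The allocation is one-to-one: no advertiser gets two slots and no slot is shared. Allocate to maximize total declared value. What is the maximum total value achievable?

Max total: $624

Optimal: Delta→Slot 1 ($117), Apex→Slot 3 ($104), Cove→Slot 6 ($123), Summit→Slot 2 ($147), Granite→Slot 4 ($133) — total 117+104+123+147+133 = $624.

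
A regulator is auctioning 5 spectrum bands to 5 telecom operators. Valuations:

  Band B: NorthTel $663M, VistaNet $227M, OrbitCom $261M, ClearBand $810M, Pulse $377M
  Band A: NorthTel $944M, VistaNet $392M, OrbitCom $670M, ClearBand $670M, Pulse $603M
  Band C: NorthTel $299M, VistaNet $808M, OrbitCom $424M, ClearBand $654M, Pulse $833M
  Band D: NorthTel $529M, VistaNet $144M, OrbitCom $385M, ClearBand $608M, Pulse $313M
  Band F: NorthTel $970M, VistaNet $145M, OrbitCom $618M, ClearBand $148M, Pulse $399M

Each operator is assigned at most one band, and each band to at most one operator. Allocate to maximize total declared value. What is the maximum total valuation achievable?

Maximum total: $3576M

Optimal: NorthTel→Band F ($970M), VistaNet→Band C ($808M), OrbitCom→Band D ($385M), ClearBand→Band B ($810M), Pulse→Band A ($603M) — total 970+808+385+810+603 = $3576M.
Row-greedy (each operator in turn takes its best remaining band) gives $3571M, worse by 5.
Swapping OrbitCom↔ClearBand (OrbitCom→Band B $261M, ClearBand→Band D $608M) loses 326.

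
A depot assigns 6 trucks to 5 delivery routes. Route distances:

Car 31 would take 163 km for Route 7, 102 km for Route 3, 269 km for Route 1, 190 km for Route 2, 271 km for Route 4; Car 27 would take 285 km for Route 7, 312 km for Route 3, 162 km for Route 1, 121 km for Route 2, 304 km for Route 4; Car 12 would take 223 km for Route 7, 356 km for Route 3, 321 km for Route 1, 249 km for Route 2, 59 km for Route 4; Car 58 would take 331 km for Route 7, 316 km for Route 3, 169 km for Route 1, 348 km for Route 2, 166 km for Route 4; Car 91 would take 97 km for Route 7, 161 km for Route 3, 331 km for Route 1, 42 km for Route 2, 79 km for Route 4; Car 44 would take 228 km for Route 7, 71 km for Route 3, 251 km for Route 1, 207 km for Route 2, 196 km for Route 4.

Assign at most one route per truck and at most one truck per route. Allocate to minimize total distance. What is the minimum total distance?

Optimal: Car 31→Route 7 (163 km), Car 44→Route 3 (71 km), Car 27→Route 1 (162 km), Car 91→Route 2 (42 km), Car 12→Route 4 (59 km) — total 163+71+162+42+59 = 497 km.
Row-greedy (each truck in turn takes its cheapest remaining route) gives 548 km, worse by 51.
Next-best assignment: Car 31→Route 7, Car 44→Route 3, Car 58→Route 1, Car 91→Route 2, Car 12→Route 4 = 504 km.
No other one-to-one assignment undercuts 497 km.

Min total: 497 km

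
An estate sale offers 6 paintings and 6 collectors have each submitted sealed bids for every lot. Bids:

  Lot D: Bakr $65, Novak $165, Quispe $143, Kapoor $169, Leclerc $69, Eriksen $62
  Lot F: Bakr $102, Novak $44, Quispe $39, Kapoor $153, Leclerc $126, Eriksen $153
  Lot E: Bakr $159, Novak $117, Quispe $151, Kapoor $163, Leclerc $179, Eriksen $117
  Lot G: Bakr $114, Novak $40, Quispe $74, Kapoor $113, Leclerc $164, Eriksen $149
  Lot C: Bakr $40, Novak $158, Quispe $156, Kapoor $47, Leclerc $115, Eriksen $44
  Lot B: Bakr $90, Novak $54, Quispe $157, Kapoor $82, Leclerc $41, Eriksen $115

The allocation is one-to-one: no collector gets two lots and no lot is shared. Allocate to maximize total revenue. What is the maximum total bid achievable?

Max total: $960

Optimal: Bakr→Lot E ($159), Novak→Lot C ($158), Quispe→Lot B ($157), Kapoor→Lot D ($169), Leclerc→Lot G ($164), Eriksen→Lot F ($153) — total 159+158+157+169+164+153 = $960.
Max-entry greedy (repeatedly take the single best remaining cell) gives $930, worse by 30.
Next-best assignment: Bakr→Lot G, Novak→Lot C, Quispe→Lot B, Kapoor→Lot D, Leclerc→Lot E, Eriksen→Lot F = $930.
Swapping Leclerc↔Eriksen (Leclerc→Lot F $126, Eriksen→Lot G $149) loses 42.
Checked against all permutations: $960 is optimal.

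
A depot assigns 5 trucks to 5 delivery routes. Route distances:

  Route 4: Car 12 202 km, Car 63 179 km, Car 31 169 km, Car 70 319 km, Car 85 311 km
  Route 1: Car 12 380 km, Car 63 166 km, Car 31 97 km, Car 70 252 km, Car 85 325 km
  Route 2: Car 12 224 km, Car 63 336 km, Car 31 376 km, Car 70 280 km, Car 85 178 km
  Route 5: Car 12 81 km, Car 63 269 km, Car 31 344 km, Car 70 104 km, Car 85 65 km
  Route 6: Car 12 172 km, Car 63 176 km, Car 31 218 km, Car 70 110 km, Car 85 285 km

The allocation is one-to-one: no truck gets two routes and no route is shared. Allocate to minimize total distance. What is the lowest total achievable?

Min total: 645 km

Optimal: Car 12→Route 5 (81 km), Car 63→Route 4 (179 km), Car 31→Route 1 (97 km), Car 70→Route 6 (110 km), Car 85→Route 2 (178 km) — total 81+179+97+110+178 = 645 km.
Row-greedy (each truck in turn takes its cheapest remaining route) gives 704 km, worse by 59.
Next-best assignment: Car 12→Route 2, Car 63→Route 4, Car 31→Route 1, Car 70→Route 6, Car 85→Route 5 = 675 km.
Checked against all permutations: 645 km is optimal.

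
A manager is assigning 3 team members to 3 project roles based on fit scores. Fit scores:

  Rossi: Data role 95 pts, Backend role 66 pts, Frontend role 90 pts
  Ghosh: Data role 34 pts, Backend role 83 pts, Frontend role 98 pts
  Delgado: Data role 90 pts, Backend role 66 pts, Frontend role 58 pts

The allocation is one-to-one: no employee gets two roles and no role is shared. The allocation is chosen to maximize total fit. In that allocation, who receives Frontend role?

Rossi receives Frontend role.

Optimal: Rossi→Frontend role (90 pts), Ghosh→Backend role (83 pts), Delgado→Data role (90 pts) — total 90+83+90 = 263 pts.
Max-entry greedy (repeatedly take the single best remaining cell) gives 259 pts, worse by 4.
Rossi's own top role is Data role (95 pts), but forcing Rossi→Data role and reassigning the rest optimally gives only 259 pts — worse by 4.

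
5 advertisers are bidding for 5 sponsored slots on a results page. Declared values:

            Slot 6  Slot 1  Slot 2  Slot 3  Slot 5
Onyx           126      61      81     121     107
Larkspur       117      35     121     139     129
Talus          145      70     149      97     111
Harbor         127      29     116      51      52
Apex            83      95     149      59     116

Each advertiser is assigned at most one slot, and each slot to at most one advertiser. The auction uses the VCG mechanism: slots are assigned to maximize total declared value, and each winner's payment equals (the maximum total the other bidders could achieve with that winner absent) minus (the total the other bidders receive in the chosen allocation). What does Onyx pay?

Onyx pays $31.

Efficient allocation: Onyx→Slot 3 ($121), Larkspur→Slot 5 ($129), Talus→Slot 2 ($149), Harbor→Slot 6 ($127), Apex→Slot 1 ($95); total welfare W = $621.
Onyx receives Slot 3 at value $121, so the others get W − 121 = $500.
Without Onyx: best allocation of the remaining 4 bidders over all 5 slots is Larkspur→Slot 3 ($139), Talus→Slot 2 ($149), Harbor→Slot 6 ($127), Apex→Slot 5 ($116), total $531.
VCG payment = (others' best without Onyx) − (others' welfare with Onyx) = 531 − 500 = $31.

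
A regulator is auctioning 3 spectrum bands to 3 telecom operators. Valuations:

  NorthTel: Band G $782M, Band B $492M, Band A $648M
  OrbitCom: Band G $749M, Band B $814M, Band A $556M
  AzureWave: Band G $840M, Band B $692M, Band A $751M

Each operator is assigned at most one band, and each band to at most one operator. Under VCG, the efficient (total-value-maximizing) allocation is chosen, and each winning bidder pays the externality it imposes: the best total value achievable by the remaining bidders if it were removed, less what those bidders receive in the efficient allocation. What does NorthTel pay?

NorthTel pays $89M.

Efficient allocation: NorthTel→Band G ($782M), OrbitCom→Band B ($814M), AzureWave→Band A ($751M); total welfare W = $2347M.
NorthTel receives Band G at value $782M, so the others get W − 782 = $1565M.
Without NorthTel: best allocation of the remaining 2 bidders over all 3 bands is OrbitCom→Band B ($814M), AzureWave→Band G ($840M), total $1654M.
VCG payment = (others' best without NorthTel) − (others' welfare with NorthTel) = 1654 − 1565 = $89M.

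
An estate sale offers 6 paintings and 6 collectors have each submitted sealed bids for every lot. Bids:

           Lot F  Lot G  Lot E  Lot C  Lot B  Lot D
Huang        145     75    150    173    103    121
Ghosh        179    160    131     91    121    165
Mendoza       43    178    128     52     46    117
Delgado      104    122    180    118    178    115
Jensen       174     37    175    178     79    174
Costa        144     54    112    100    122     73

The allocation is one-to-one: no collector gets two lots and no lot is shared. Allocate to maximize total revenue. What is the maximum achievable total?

Optimal: Huang→Lot C ($173), Ghosh→Lot D ($165), Mendoza→Lot G ($178), Delgado→Lot B ($178), Jensen→Lot E ($175), Costa→Lot F ($144) — total 173+165+178+178+175+144 = $1013.
Row-greedy (each collector in turn takes its best remaining lot) gives $1006, worse by 7.
Swapping Ghosh↔Delgado (Ghosh→Lot B $121, Delgado→Lot D $115) loses 107.

Max total: $1013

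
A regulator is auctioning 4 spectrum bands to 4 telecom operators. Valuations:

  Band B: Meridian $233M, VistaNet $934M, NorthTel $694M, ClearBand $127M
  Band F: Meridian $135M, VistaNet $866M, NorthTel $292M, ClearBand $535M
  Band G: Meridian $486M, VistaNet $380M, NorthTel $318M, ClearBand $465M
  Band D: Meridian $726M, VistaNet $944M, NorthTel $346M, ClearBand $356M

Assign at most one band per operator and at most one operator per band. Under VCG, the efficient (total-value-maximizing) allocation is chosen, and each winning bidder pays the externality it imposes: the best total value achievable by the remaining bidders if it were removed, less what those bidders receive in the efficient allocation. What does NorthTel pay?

NorthTel pays $138M.

Efficient allocation: Meridian→Band D ($726M), VistaNet→Band F ($866M), NorthTel→Band B ($694M), ClearBand→Band G ($465M); total welfare W = $2751M.
NorthTel receives Band B at value $694M, so the others get W − 694 = $2057M.
Without NorthTel: best allocation of the remaining 3 bidders over all 4 bands is Meridian→Band D ($726M), VistaNet→Band B ($934M), ClearBand→Band F ($535M), total $2195M.
VCG payment = (others' best without NorthTel) − (others' welfare with NorthTel) = 2195 − 2057 = $138M.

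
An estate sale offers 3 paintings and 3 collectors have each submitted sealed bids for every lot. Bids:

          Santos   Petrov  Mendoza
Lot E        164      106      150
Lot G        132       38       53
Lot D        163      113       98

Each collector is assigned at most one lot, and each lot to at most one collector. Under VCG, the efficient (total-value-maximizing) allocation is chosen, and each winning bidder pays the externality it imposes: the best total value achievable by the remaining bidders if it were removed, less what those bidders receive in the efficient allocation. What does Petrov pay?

Efficient allocation: Santos→Lot G ($132), Petrov→Lot D ($113), Mendoza→Lot E ($150); total welfare W = $395.
Petrov receives Lot D at value $113, so the others get W − 113 = $282.
Without Petrov: best allocation of the remaining 2 bidders over all 3 lots is Santos→Lot D ($163), Mendoza→Lot E ($150), total $313.
VCG payment = (others' best without Petrov) − (others' welfare with Petrov) = 313 − 282 = $31.

Petrov pays $31.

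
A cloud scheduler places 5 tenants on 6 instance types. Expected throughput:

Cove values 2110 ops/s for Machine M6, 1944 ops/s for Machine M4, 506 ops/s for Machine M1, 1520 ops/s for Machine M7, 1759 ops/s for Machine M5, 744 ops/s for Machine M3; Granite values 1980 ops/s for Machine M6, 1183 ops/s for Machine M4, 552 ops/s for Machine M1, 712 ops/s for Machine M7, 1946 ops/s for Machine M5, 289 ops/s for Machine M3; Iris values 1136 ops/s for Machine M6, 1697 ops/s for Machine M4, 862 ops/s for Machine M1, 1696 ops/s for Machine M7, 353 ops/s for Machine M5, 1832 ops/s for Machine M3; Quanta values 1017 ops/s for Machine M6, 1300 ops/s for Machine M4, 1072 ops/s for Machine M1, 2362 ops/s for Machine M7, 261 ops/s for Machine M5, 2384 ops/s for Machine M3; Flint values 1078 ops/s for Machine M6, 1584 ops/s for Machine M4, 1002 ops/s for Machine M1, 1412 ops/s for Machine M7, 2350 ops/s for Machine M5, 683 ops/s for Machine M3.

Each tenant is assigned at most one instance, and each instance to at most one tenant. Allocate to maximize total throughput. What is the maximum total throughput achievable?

Maximum total: 10468 ops/s

This is the linear assignment problem.
Optimal: Cove→Machine M4 (1944 ops/s), Granite→Machine M6 (1980 ops/s), Iris→Machine M3 (1832 ops/s), Quanta→Machine M7 (2362 ops/s), Flint→Machine M5 (2350 ops/s) — total 1944+1980+1832+2362+2350 = 10468 ops/s.
Max-entry greedy (repeatedly take the single best remaining cell) gives 9253 ops/s, worse by 1215.
Next-best assignment: Cove→Machine M4, Granite→Machine M6, Iris→Machine M7, Quanta→Machine M3, Flint→Machine M5 = 10354 ops/s.
Swapping Granite↔Flint (Granite→Machine M5 1946 ops/s, Flint→Machine M6 1078 ops/s) loses 1306.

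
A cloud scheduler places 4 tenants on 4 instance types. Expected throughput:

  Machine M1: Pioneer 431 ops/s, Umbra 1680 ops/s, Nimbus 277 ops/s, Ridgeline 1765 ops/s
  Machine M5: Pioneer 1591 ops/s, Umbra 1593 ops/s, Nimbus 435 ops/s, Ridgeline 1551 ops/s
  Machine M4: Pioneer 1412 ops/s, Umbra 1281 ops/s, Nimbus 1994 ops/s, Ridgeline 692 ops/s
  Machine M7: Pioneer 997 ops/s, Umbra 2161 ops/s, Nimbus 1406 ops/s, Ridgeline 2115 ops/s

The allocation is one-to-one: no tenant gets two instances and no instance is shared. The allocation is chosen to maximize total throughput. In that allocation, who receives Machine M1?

Ridgeline receives Machine M1.

Optimal: Pioneer→Machine M5 (1591 ops/s), Umbra→Machine M7 (2161 ops/s), Nimbus→Machine M4 (1994 ops/s), Ridgeline→Machine M1 (1765 ops/s) — total 1591+2161+1994+1765 = 7511 ops/s.
Next-best assignment: Pioneer→Machine M5, Umbra→Machine M1, Nimbus→Machine M4, Ridgeline→Machine M7 = 7380 ops/s.
No other one-to-one assignment exceeds 7511 ops/s.
Ridgeline's own top instance is Machine M7 (2115 ops/s), but forcing Ridgeline→Machine M7 and reassigning the rest optimally gives only 7380 ops/s — worse by 131.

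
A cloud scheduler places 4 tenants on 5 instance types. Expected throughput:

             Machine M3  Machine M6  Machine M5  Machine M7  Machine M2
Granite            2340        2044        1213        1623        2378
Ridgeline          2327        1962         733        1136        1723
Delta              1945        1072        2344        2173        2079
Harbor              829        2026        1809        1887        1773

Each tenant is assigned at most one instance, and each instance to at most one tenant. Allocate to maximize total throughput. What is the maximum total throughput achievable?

Maximum total: 9075 ops/s

This is a one-to-one assignment (maximum-weight bipartite matching).
Optimal: Granite→Machine M2 (2378 ops/s), Ridgeline→Machine M3 (2327 ops/s), Delta→Machine M5 (2344 ops/s), Harbor→Machine M6 (2026 ops/s) — total 2378+2327+2344+2026 = 9075 ops/s.
Column-greedy (each instance in turn goes to its best remaining tenant) gives 7846 ops/s, worse by 1229.
Swapping Granite↔Ridgeline (Granite→Machine M3 2340 ops/s, Ridgeline→Machine M2 1723 ops/s) loses 642.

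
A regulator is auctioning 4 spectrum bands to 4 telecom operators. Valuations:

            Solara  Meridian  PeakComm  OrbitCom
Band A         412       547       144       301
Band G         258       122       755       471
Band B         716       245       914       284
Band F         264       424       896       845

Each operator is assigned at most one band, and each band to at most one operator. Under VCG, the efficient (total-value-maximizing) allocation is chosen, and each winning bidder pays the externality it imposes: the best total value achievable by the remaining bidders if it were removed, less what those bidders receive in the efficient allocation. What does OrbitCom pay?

Efficient allocation: Solara→Band B ($716M), Meridian→Band A ($547M), PeakComm→Band G ($755M), OrbitCom→Band F ($845M); total welfare W = $2863M.
OrbitCom receives Band F at value $845M, so the others get W − 845 = $2018M.
Without OrbitCom: best allocation of the remaining 3 bidders over all 4 bands is Solara→Band B ($716M), Meridian→Band A ($547M), PeakComm→Band F ($896M), total $2159M.
VCG payment = (others' best without OrbitCom) − (others' welfare with OrbitCom) = 2159 − 2018 = $141M.

OrbitCom pays $141M.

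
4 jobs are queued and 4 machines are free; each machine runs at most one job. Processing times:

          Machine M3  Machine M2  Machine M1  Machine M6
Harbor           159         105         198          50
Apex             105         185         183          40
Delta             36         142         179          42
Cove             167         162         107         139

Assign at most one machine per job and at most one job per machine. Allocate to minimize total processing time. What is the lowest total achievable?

Minimum total: 288 min

This is a one-to-one assignment (minimum-cost bipartite matching).
Optimal: Harbor→Machine M2 (105 min), Apex→Machine M6 (40 min), Delta→Machine M3 (36 min), Cove→Machine M1 (107 min) — total 105+40+36+107 = 288 min.
Row-greedy (each job in turn takes its cheapest remaining machine) gives 404 min, worse by 116.
Swapping Cove↔Apex (Cove→Machine M6 139 min, Apex→Machine M1 183 min) adds 175.
Checked against all permutations: 288 min is optimal.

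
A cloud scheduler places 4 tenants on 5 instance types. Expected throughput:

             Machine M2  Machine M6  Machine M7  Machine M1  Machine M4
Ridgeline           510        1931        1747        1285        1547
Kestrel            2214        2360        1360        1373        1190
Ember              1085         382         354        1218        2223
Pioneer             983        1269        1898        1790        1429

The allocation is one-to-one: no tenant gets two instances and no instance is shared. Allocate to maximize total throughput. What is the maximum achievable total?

Max total: 8266 ops/s

Optimal: Ridgeline→Machine M6 (1931 ops/s), Kestrel→Machine M2 (2214 ops/s), Ember→Machine M4 (2223 ops/s), Pioneer→Machine M7 (1898 ops/s) — total 1931+2214+2223+1898 = 8266 ops/s.
Column-greedy (each instance in turn goes to its best remaining tenant) gives 7261 ops/s, worse by 1005.
Swapping Pioneer↔Ridgeline (Pioneer→Machine M6 1269 ops/s, Ridgeline→Machine M7 1747 ops/s) loses 813.
Every other assignment is strictly worse.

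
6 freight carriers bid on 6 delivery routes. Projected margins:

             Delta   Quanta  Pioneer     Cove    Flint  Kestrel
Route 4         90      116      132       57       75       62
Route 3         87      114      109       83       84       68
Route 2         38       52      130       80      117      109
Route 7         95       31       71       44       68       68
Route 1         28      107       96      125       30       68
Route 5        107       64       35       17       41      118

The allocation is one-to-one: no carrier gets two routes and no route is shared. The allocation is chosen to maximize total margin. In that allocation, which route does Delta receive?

Delta receives Route 7.

Optimal: Delta→Route 7 ($95k), Quanta→Route 3 ($114k), Pioneer→Route 4 ($132k), Cove→Route 1 ($125k), Flint→Route 2 ($117k), Kestrel→Route 5 ($118k) — total 95+114+132+125+117+118 = $701k.
Row-greedy (each carrier in turn takes its best remaining route) gives $630k, worse by 71.
Next-best assignment: Delta→Route 7, Quanta→Route 4, Pioneer→Route 3, Cove→Route 1, Flint→Route 2, Kestrel→Route 5 = $680k.
Delta's own top route is Route 5 ($107k), but forcing Delta→Route 5 and reassigning the rest optimally gives only $663k — worse by 38.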